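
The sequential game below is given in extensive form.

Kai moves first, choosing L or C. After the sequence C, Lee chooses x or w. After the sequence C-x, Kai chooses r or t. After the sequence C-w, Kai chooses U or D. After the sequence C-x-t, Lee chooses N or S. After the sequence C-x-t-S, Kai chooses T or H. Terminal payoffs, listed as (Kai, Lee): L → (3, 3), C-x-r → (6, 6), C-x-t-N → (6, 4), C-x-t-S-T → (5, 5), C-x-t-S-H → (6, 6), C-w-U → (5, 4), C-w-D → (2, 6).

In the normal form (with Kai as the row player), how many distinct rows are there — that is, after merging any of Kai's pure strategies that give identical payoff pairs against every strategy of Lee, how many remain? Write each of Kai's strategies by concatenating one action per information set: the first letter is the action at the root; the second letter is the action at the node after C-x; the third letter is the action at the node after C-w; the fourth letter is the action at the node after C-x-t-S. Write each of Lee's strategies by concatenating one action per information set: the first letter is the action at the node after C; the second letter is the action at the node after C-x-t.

7

Kai has 16 pure strategies: LrUT, LrUH, LrDT, LrDH, LtUT, LtUH, LtDT, LtDH, CrUT, CrUH, CrDT, CrDH, CtUT, CtUH, CtDT, CtDH. Columns: xN, xS, wN, wS.
{LrUT, LrUH, LrDT, LrDH, LtUT, LtUH, LtDT, LtDH} → row (3,3) (3,3) (3,3) (3,3)
{CrUT, CrUH} → row (6,6) (6,6) (5,4) (5,4)
{CrDT, CrDH} → row (6,6) (6,6) (2,6) (2,6)
{CtUT} → row (6,4) (5,5) (5,4) (5,4)
{CtUH} → row (6,4) (6,6) (5,4) (5,4)
{CtDT} → row (6,4) (5,5) (2,6) (2,6)
{CtDH} → row (6,4) (6,6) (2,6) (2,6)
That's 7 distinct rows out of 16 strategies.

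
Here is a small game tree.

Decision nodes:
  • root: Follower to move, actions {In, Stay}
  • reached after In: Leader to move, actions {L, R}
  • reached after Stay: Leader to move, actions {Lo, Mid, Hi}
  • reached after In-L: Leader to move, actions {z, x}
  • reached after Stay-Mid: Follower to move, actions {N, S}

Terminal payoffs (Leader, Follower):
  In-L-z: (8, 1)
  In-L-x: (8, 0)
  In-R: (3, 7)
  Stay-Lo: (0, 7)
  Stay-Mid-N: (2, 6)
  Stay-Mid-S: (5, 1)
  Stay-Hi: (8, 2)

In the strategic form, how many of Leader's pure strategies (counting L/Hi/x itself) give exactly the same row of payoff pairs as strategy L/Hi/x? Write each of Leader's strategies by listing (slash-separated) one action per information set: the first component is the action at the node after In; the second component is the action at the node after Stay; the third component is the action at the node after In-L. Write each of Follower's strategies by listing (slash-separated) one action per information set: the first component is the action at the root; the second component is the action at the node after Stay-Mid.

Row for L/Hi/x (columns In/N, In/S, Stay/N, Stay/S): (8,0) (8,0) (8,2) (8,2).
Every one of Leader's information sets is on the play path for some reply by Follower when Leader follows L/Hi/x.
Changing the action at any of them therefore changes at least one column, so only L/Hi/x itself gives this row.

1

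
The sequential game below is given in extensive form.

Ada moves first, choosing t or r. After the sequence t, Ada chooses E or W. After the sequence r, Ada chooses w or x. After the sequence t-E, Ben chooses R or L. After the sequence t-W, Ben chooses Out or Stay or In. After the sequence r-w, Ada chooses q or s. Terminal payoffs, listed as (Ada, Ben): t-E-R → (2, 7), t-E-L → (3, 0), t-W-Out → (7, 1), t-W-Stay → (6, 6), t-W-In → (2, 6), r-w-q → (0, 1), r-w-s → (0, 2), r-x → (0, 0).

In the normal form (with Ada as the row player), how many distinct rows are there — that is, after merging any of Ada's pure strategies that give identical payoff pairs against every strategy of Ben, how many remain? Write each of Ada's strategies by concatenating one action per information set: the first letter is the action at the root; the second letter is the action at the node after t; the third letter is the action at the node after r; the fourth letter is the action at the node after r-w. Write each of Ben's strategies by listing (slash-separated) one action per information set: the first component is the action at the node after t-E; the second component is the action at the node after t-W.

5

Ada has 16 pure strategies: tEwq, tEws, tExq, tExs, tWwq, tWws, tWxq, tWxs, rEwq, rEws, rExq, rExs, rWwq, rWws, rWxq, rWxs. Columns: R/Out, R/Stay, R/In, L/Out, L/Stay, L/In.
{tEwq, tEws, tExq, tExs} → row (2,7) (2,7) (2,7) (3,0) (3,0) (3,0)
{tWwq, tWws, tWxq, tWxs} → row (7,1) (6,6) (2,6) (7,1) (6,6) (2,6)
{rEwq, rWwq} → row (0,1) (0,1) (0,1) (0,1) (0,1) (0,1)
{rEws, rWws} → row (0,2) (0,2) (0,2) (0,2) (0,2) (0,2)
{rExq, rExs, rWxq, rWxs} → row (0,0) (0,0) (0,0) (0,0) (0,0) (0,0)
That's 5 distinct rows out of 16 strategies.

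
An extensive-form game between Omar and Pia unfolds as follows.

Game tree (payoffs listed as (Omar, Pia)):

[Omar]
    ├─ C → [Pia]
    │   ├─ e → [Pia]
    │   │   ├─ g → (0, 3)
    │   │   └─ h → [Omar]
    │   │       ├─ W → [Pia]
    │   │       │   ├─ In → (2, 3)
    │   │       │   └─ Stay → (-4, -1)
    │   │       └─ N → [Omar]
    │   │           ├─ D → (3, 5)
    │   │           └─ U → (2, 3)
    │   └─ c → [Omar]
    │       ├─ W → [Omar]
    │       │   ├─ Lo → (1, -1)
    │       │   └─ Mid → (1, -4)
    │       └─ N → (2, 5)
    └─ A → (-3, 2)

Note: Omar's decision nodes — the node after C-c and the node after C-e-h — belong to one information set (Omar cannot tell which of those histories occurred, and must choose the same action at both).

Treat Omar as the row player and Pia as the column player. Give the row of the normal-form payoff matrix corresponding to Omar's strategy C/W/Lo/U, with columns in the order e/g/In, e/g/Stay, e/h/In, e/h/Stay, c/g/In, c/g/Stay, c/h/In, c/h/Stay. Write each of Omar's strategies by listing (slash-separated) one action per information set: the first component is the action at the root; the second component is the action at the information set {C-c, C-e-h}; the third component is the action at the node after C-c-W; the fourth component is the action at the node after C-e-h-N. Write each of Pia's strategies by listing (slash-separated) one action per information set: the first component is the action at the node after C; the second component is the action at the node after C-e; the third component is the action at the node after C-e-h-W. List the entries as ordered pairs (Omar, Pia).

(0,3) (0,3) (2,3) (-4,-1) (1,-1) (1,-1) (1,-1) (1,-1)

vs e/g/In: Omar plays C → Pia plays e at [C] → Pia plays g at [C-e] → (0, 3)
vs e/g/Stay: Omar plays C → Pia plays e at [C] → Pia plays g at [C-e] → (0, 3)
vs e/h/In: Omar plays C → Pia plays e at [C] → Pia plays h at [C-e] → Omar plays W at [C-e-h] → Pia plays In at [C-e-h-W] → (2, 3)
vs e/h/Stay: Omar plays C → Pia plays e at [C] → Pia plays h at [C-e] → Omar plays W at [C-e-h] → Pia plays Stay at [C-e-h-W] → (-4, -1)
vs c/g/In: Omar plays C → Pia plays c at [C] → Omar plays W at [C-c] → Omar plays Lo at [C-c-W] → (1, -1)
vs c/g/Stay: Omar plays C → Pia plays c at [C] → Omar plays W at [C-c] → Omar plays Lo at [C-c-W] → (1, -1)
vs c/h/In: Omar plays C → Pia plays c at [C] → Omar plays W at [C-c] → Omar plays Lo at [C-c-W] → (1, -1)
vs c/h/Stay: Omar plays C → Pia plays c at [C] → Omar plays W at [C-c] → Omar plays Lo at [C-c-W] → (1, -1)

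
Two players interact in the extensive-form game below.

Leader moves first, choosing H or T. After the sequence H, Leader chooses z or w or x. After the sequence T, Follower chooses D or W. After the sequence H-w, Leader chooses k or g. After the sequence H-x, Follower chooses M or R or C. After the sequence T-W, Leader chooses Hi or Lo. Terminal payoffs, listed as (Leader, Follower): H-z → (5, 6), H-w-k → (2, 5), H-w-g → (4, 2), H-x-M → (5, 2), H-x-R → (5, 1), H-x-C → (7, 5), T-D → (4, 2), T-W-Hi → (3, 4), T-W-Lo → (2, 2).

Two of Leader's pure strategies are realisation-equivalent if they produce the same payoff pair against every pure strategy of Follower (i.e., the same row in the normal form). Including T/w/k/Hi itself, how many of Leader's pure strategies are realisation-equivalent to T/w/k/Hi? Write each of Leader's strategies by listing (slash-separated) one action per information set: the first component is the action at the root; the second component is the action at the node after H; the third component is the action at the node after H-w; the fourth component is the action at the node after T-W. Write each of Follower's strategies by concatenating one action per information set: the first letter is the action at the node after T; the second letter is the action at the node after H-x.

Row for T/w/k/Hi (columns DM, DR, DC, WM, WR, WC): (4,2) (4,2) (4,2) (3,4) (3,4) (3,4).
Under T/w/k/Hi, Leader's choice at the node after H and at the node after H-w can never be reached regardless of what Follower does, so varying those choices leaves every outcome unchanged.
Holding the reachable choices fixed and varying the unreachable ones freely already gives 3 × 2 = 6 equivalent strategies.
No other strategy reproduces this row, so those 6 are the full class: T/z/k/Hi, T/z/g/Hi, T/w/k/Hi, T/w/g/Hi, T/x/k/Hi, T/x/g/Hi.

6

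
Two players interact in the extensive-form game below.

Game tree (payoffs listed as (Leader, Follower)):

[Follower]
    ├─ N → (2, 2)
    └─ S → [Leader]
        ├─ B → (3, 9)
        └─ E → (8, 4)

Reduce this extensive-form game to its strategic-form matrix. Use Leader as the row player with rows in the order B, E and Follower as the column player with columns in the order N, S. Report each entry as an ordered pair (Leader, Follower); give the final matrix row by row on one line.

B: (2,2) (3,9) | E: (2,2) (8,4)

Row B: N→(2,2), S→(3,9)
Row E: N→(2,2), S→(8,4)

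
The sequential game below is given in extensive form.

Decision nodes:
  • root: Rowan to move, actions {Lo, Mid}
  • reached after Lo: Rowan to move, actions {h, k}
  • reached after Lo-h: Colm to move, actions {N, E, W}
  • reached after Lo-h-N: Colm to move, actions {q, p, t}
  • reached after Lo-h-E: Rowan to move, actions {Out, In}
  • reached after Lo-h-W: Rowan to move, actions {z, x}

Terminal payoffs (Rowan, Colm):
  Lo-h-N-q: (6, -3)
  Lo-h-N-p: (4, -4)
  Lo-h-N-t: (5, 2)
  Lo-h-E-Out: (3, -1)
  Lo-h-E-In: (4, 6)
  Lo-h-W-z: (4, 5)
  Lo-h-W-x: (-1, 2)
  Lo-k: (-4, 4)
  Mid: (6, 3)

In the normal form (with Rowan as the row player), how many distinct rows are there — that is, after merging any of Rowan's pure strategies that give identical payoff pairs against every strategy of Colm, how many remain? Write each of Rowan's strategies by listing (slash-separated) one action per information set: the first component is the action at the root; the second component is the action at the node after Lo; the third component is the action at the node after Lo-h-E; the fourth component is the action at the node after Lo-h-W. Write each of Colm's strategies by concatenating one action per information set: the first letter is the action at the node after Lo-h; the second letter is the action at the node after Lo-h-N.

Rowan has 16 pure strategies: Lo/h/Out/z, Lo/h/Out/x, Lo/h/In/z, Lo/h/In/x, Lo/k/Out/z, Lo/k/Out/x, Lo/k/In/z, Lo/k/In/x, Mid/h/Out/z, Mid/h/Out/x, Mid/h/In/z, Mid/h/In/x, Mid/k/Out/z, Mid/k/Out/x, Mid/k/In/z, Mid/k/In/x. Columns: Nq, Np, Nt, Eq, Ep, Et, Wq, Wp, Wt.
{Lo/h/Out/z} → row (6,-3) (4,-4) (5,2) (3,-1) (3,-1) (3,-1) (4,5) (4,5) (4,5)
{Lo/h/Out/x} → row (6,-3) (4,-4) (5,2) (3,-1) (3,-1) (3,-1) (-1,2) (-1,2) (-1,2)
{Lo/h/In/z} → row (6,-3) (4,-4) (5,2) (4,6) (4,6) (4,6) (4,5) (4,5) (4,5)
{Lo/h/In/x} → row (6,-3) (4,-4) (5,2) (4,6) (4,6) (4,6) (-1,2) (-1,2) (-1,2)
{Lo/k/Out/z, Lo/k/Out/x, Lo/k/In/z, Lo/k/In/x} → row (-4,4) (-4,4) (-4,4) (-4,4) (-4,4) (-4,4) (-4,4) (-4,4) (-4,4)
{Mid/h/Out/z, Mid/h/Out/x, Mid/h/In/z, Mid/h/In/x, Mid/k/Out/z, Mid/k/Out/x, Mid/k/In/z, Mid/k/In/x} → row (6,3) (6,3) (6,3) (6,3) (6,3) (6,3) (6,3) (6,3) (6,3)
That's 6 distinct rows out of 16 strategies.

6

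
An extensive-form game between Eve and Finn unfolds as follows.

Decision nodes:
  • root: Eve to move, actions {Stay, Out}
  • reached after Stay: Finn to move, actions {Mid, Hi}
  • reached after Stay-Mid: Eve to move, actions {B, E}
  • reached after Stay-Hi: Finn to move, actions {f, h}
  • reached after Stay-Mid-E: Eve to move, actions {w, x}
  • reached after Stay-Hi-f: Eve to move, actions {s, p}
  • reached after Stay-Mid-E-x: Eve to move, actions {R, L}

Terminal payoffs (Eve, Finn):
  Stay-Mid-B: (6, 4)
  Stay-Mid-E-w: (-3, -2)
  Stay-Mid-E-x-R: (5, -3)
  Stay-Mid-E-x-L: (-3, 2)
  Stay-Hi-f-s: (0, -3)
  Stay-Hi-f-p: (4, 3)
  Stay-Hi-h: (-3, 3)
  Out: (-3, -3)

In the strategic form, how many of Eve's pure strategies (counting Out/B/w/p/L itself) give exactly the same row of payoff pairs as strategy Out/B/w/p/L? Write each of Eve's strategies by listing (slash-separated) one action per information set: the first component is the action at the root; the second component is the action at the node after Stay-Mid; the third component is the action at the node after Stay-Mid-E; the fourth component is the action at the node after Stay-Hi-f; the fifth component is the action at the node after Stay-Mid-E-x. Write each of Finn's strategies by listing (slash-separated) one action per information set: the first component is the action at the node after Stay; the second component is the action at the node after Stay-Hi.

16

Row for Out/B/w/p/L (columns Mid/f, Mid/h, Hi/f, Hi/h): (-3,-3) (-3,-3) (-3,-3) (-3,-3).
Under Out/B/w/p/L, Eve's choice at the node after Stay-Mid and at the node after Stay-Mid-E and at the node after Stay-Hi-f and at the node after Stay-Mid-E-x can never be reached regardless of what Finn does, so varying those choices leaves every outcome unchanged.
Holding the reachable choices fixed and varying the unreachable ones freely already gives 2 × 2 × 2 × 2 = 16 equivalent strategies.
No other strategy reproduces this row, so those 16 are the full class: Out/B/w/s/R, Out/B/w/s/L, Out/B/w/p/R, Out/B/w/p/L, Out/B/x/s/R, Out/B/x/s/L, Out/B/x/p/R, Out/B/x/p/L, Out/E/w/s/R, Out/E/w/s/L, Out/E/w/p/R, Out/E/w/p/L, Out/E/x/s/R, Out/E/x/s/L, Out/E/x/p/R, Out/E/x/p/L.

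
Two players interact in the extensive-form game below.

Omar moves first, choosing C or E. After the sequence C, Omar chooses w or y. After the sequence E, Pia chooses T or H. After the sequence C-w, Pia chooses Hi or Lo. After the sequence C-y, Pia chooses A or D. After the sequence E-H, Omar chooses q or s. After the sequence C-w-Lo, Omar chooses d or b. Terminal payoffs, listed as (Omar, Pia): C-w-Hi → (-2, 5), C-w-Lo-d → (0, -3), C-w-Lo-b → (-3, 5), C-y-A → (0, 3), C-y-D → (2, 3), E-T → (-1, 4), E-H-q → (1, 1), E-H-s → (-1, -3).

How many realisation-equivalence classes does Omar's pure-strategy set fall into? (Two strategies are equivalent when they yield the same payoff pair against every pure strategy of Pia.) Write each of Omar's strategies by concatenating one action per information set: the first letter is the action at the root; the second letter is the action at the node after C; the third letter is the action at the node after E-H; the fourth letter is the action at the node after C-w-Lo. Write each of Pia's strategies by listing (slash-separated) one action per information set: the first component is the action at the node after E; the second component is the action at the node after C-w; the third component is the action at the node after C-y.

Omar has 16 pure strategies: Cwqd, Cwqb, Cwsd, Cwsb, Cyqd, Cyqb, Cysd, Cysb, Ewqd, Ewqb, Ewsd, Ewsb, Eyqd, Eyqb, Eysd, Eysb. Columns: T/Hi/A, T/Hi/D, T/Lo/A, T/Lo/D, H/Hi/A, H/Hi/D, H/Lo/A, H/Lo/D.
{Cwqd, Cwsd} → row (-2,5) (-2,5) (0,-3) (0,-3) (-2,5) (-2,5) (0,-3) (0,-3)
{Cwqb, Cwsb} → row (-2,5) (-2,5) (-3,5) (-3,5) (-2,5) (-2,5) (-3,5) (-3,5)
{Cyqd, Cyqb, Cysd, Cysb} → row (0,3) (2,3) (0,3) (2,3) (0,3) (2,3) (0,3) (2,3)
{Ewqd, Ewqb, Eyqd, Eyqb} → row (-1,4) (-1,4) (-1,4) (-1,4) (1,1) (1,1) (1,1) (1,1)
{Ewsd, Ewsb, Eysd, Eysb} → row (-1,4) (-1,4) (-1,4) (-1,4) (-1,-3) (-1,-3) (-1,-3) (-1,-3)
That's 5 distinct rows out of 16 strategies.

5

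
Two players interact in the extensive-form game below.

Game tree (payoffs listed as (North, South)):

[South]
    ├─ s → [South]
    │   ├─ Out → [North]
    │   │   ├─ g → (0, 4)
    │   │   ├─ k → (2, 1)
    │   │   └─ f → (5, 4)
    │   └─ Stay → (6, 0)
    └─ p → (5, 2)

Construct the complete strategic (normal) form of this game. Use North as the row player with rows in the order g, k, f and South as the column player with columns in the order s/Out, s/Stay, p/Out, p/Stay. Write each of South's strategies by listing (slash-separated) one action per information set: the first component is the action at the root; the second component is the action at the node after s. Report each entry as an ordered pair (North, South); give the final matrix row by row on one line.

        s/Out   s/Stay    p/Out   p/Stay
   g    (0,4)    (6,0)    (5,2)    (5,2)
   k    (2,1)    (6,0)    (5,2)    (5,2)
   f    (5,4)    (6,0)    (5,2)    (5,2)

g: (0,4) (6,0) (5,2) (5,2) | k: (2,1) (6,0) (5,2) (5,2) | f: (5,4) (6,0) (5,2) (5,2)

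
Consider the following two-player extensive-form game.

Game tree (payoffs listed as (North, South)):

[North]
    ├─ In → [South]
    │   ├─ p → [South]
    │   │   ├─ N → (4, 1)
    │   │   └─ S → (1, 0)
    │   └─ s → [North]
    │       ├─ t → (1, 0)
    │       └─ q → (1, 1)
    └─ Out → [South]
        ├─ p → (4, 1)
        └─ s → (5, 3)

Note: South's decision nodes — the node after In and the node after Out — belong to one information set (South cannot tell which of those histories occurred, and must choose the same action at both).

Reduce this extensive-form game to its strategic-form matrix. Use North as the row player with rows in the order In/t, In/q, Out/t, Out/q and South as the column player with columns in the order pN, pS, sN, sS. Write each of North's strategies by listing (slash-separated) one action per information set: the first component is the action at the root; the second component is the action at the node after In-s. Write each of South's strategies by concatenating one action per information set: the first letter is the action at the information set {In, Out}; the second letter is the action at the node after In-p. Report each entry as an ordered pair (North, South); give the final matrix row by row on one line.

In/t: (4,1) (1,0) (1,0) (1,0) | In/q: (4,1) (1,0) (1,1) (1,1) | Out/t: (4,1) (4,1) (5,3) (5,3) | Out/q: (4,1) (4,1) (5,3) (5,3)

            pN       pS       sN       sS
 In/t    (4,1)    (1,0)    (1,0)    (1,0)
 In/q    (4,1)    (1,0)    (1,1)    (1,1)
Out/t    (4,1)    (4,1)    (5,3)    (5,3)
Out/q    (4,1)    (4,1)    (5,3)    (5,3)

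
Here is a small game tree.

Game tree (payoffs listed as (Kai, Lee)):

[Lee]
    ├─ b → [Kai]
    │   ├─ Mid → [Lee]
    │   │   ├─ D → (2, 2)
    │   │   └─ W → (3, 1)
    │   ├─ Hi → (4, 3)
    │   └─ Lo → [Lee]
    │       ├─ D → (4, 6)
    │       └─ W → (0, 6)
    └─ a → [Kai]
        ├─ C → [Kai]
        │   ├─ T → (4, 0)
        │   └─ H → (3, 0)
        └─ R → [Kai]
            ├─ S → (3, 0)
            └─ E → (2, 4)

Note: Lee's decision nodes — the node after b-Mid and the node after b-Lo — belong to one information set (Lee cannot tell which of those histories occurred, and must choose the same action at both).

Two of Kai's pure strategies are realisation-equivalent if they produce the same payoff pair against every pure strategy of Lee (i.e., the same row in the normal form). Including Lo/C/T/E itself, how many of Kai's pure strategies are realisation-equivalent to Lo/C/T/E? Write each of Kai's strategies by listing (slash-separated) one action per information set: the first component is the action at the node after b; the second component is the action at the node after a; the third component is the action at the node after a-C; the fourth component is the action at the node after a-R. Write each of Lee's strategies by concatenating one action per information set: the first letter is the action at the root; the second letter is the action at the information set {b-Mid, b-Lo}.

Row for Lo/C/T/E (columns bD, bW, aD, aW): (4,6) (0,6) (4,0) (4,0).
Under Lo/C/T/E, Kai's choice at the node after a-R can never be reached regardless of what Lee does, so varying those choices leaves every outcome unchanged.
Holding the reachable choices fixed and varying the unreachable one freely already gives 2 equivalent strategies.
No other strategy reproduces this row, so those 2 are the full class: Lo/C/T/S, Lo/C/T/E.

2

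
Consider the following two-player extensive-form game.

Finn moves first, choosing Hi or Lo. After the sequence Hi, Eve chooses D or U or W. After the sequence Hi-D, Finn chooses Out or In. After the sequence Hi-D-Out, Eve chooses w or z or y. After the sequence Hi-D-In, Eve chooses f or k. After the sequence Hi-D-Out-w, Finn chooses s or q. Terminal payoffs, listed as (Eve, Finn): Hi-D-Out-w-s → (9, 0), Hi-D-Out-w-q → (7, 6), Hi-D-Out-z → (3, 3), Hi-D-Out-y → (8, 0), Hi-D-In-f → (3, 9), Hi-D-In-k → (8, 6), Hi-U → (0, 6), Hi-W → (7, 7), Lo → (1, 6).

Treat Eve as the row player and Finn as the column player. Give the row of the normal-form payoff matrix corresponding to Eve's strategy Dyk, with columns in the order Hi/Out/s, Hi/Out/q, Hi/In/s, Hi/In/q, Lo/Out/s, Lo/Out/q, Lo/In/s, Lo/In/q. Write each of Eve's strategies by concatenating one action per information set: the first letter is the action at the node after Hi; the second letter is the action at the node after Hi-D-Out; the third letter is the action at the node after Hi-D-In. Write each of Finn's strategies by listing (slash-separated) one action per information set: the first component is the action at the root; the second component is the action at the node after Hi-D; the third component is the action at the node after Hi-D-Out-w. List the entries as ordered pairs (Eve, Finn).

vs Hi/Out/s: Finn plays Hi → Eve plays D at [Hi] → Finn plays Out at [Hi-D] → Eve plays y at [Hi-D-Out] → (8, 0)
vs Hi/Out/q: Finn plays Hi → Eve plays D at [Hi] → Finn plays Out at [Hi-D] → Eve plays y at [Hi-D-Out] → (8, 0)
vs Hi/In/s: Finn plays Hi → Eve plays D at [Hi] → Finn plays In at [Hi-D] → Eve plays k at [Hi-D-In] → (8, 6)
vs Hi/In/q: Finn plays Hi → Eve plays D at [Hi] → Finn plays In at [Hi-D] → Eve plays k at [Hi-D-In] → (8, 6)
vs Lo/Out/s: Finn plays Lo → (1, 6)
vs Lo/Out/q: Finn plays Lo → (1, 6)
vs Lo/In/s: Finn plays Lo → (1, 6)
vs Lo/In/q: Finn plays Lo → (1, 6)

(8,0) (8,0) (8,6) (8,6) (1,6) (1,6) (1,6) (1,6)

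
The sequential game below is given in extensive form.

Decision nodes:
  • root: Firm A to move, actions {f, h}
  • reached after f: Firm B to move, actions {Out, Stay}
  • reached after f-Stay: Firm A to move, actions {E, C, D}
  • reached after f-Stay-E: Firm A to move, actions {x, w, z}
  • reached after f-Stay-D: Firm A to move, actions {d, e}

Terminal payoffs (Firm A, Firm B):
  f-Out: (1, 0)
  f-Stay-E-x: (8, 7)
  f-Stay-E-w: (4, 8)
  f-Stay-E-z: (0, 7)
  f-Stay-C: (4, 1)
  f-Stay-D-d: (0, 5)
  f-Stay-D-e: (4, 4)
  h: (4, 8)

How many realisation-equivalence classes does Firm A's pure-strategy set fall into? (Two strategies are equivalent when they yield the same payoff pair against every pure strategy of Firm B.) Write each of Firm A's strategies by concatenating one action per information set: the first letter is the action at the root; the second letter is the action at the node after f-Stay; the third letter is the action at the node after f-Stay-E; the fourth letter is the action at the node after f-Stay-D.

Firm A has 36 pure strategies: fExd, fExe, fEwd, fEwe, fEzd, fEze, fCxd, fCxe, fCwd, fCwe, fCzd, fCze, fDxd, fDxe, fDwd, fDwe, fDzd, fDze, hExd, hExe, hEwd, hEwe, hEzd, hEze, hCxd, hCxe, hCwd, hCwe, hCzd, hCze, hDxd, hDxe, hDwd, hDwe, hDzd, hDze. Columns: Out, Stay.
{fExd, fExe} → row (1,0) (8,7)
{fEwd, fEwe} → row (1,0) (4,8)
{fEzd, fEze} → row (1,0) (0,7)
{fCxd, fCxe, fCwd, fCwe, fCzd, fCze} → row (1,0) (4,1)
{fDxd, fDwd, fDzd} → row (1,0) (0,5)
{fDxe, fDwe, fDze} → row (1,0) (4,4)
{hExd, hExe, hEwd, hEwe, hEzd, hEze, hCxd, hCxe, hCwd, hCwe, hCzd, hCze, hDxd, hDxe, hDwd, hDwe, hDzd, hDze} → row (4,8) (4,8)
That's 7 distinct rows out of 36 strategies.

7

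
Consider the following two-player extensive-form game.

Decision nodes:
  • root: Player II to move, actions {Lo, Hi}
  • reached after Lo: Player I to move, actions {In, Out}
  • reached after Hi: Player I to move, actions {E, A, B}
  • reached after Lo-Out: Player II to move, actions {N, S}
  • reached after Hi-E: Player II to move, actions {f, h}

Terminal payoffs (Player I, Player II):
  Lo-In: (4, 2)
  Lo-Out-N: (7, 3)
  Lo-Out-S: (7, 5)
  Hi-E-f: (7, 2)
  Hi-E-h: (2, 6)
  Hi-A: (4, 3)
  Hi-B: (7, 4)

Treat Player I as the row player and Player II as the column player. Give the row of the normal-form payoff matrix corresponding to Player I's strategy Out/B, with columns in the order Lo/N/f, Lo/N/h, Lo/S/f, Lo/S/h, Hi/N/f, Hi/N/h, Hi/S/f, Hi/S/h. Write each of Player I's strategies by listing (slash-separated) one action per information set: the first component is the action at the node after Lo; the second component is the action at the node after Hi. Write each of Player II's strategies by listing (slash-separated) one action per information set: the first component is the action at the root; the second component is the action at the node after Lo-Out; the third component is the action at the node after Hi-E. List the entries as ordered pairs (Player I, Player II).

(7,3) (7,3) (7,5) (7,5) (7,4) (7,4) (7,4) (7,4)

vs Lo/N/f: Player II plays Lo → Player I plays Out at [Lo] → Player II plays N at [Lo-Out] → (7, 3)
vs Lo/N/h: Player II plays Lo → Player I plays Out at [Lo] → Player II plays N at [Lo-Out] → (7, 3)
vs Lo/S/f: Player II plays Lo → Player I plays Out at [Lo] → Player II plays S at [Lo-Out] → (7, 5)
vs Lo/S/h: Player II plays Lo → Player I plays Out at [Lo] → Player II plays S at [Lo-Out] → (7, 5)
vs Hi/N/f: Player II plays Hi → Player I plays B at [Hi] → (7, 4)
vs Hi/N/h: Player II plays Hi → Player I plays B at [Hi] → (7, 4)
vs Hi/S/f: Player II plays Hi → Player I plays B at [Hi] → (7, 4)
vs Hi/S/h: Player II plays Hi → Player I plays B at [Hi] → (7, 4)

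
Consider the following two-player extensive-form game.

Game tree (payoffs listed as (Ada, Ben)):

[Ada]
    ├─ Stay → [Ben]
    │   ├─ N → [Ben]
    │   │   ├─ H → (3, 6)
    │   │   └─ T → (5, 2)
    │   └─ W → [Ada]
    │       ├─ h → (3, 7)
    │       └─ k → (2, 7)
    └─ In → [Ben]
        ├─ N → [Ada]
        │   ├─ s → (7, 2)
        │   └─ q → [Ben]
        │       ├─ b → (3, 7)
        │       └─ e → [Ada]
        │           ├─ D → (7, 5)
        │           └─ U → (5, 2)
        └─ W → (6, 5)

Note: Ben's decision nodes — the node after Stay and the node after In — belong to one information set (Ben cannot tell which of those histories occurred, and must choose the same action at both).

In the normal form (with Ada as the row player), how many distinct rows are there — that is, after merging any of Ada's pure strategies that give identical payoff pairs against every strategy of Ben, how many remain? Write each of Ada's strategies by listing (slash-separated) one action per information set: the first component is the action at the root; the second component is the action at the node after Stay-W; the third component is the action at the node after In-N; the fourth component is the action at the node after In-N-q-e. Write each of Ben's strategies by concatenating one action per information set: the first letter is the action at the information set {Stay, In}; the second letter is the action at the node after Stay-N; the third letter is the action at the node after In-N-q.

Ada has 16 pure strategies: Stay/h/s/D, Stay/h/s/U, Stay/h/q/D, Stay/h/q/U, Stay/k/s/D, Stay/k/s/U, Stay/k/q/D, Stay/k/q/U, In/h/s/D, In/h/s/U, In/h/q/D, In/h/q/U, In/k/s/D, In/k/s/U, In/k/q/D, In/k/q/U. Columns: NHb, NHe, NTb, NTe, WHb, WHe, WTb, WTe.
{Stay/h/s/D, Stay/h/s/U, Stay/h/q/D, Stay/h/q/U} → row (3,6) (3,6) (5,2) (5,2) (3,7) (3,7) (3,7) (3,7)
{Stay/k/s/D, Stay/k/s/U, Stay/k/q/D, Stay/k/q/U} → row (3,6) (3,6) (5,2) (5,2) (2,7) (2,7) (2,7) (2,7)
{In/h/s/D, In/h/s/U, In/k/s/D, In/k/s/U} → row (7,2) (7,2) (7,2) (7,2) (6,5) (6,5) (6,5) (6,5)
{In/h/q/D, In/k/q/D} → row (3,7) (7,5) (3,7) (7,5) (6,5) (6,5) (6,5) (6,5)
{In/h/q/U, In/k/q/U} → row (3,7) (5,2) (3,7) (5,2) (6,5) (6,5) (6,5) (6,5)
That's 5 distinct rows out of 16 strategies.

5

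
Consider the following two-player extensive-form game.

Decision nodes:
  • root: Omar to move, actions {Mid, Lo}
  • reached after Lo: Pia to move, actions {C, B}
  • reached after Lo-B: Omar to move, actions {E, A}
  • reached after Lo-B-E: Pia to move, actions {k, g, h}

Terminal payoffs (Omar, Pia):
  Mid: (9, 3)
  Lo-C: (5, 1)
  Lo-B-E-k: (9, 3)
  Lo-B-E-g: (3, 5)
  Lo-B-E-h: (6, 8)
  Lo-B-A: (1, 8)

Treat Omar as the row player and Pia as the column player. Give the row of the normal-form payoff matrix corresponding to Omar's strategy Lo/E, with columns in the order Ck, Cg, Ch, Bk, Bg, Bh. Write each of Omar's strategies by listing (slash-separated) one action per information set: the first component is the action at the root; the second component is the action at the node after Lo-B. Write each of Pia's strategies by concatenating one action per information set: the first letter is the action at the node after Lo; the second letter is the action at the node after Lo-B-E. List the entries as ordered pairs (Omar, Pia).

vs Ck: Omar plays Lo → Pia plays C at [Lo] → (5, 1)
vs Cg: Omar plays Lo → Pia plays C at [Lo] → (5, 1)
vs Ch: Omar plays Lo → Pia plays C at [Lo] → (5, 1)
vs Bk: Omar plays Lo → Pia plays B at [Lo] → Omar plays E at [Lo-B] → Pia plays k at [Lo-B-E] → (9, 3)
vs Bg: Omar plays Lo → Pia plays B at [Lo] → Omar plays E at [Lo-B] → Pia plays g at [Lo-B-E] → (3, 5)
vs Bh: Omar plays Lo → Pia plays B at [Lo] → Omar plays E at [Lo-B] → Pia plays h at [Lo-B-E] → (6, 8)

(5,1) (5,1) (5,1) (9,3) (3,5) (6,8)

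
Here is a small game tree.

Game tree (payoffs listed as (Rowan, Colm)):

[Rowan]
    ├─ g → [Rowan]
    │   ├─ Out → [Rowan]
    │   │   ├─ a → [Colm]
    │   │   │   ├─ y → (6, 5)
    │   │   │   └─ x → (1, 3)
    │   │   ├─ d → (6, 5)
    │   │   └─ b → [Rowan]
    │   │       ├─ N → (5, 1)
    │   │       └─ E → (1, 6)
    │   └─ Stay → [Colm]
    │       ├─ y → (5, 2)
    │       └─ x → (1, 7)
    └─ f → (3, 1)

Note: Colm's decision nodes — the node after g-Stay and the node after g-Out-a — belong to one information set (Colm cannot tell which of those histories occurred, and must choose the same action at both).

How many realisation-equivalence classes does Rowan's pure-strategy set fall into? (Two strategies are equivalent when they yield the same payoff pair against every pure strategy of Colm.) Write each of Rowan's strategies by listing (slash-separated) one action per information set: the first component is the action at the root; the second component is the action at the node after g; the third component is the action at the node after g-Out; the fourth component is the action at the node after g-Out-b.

6

Rowan has 24 pure strategies: g/Out/a/N, g/Out/a/E, g/Out/d/N, g/Out/d/E, g/Out/b/N, g/Out/b/E, g/Stay/a/N, g/Stay/a/E, g/Stay/d/N, g/Stay/d/E, g/Stay/b/N, g/Stay/b/E, f/Out/a/N, f/Out/a/E, f/Out/d/N, f/Out/d/E, f/Out/b/N, f/Out/b/E, f/Stay/a/N, f/Stay/a/E, f/Stay/d/N, f/Stay/d/E, f/Stay/b/N, f/Stay/b/E. Columns: y, x.
{g/Out/a/N, g/Out/a/E} → row (6,5) (1,3)
{g/Out/d/N, g/Out/d/E} → row (6,5) (6,5)
{g/Out/b/N} → row (5,1) (5,1)
{g/Out/b/E} → row (1,6) (1,6)
{g/Stay/a/N, g/Stay/a/E, g/Stay/d/N, g/Stay/d/E, g/Stay/b/N, g/Stay/b/E} → row (5,2) (1,7)
{f/Out/a/N, f/Out/a/E, f/Out/d/N, f/Out/d/E, f/Out/b/N, f/Out/b/E, f/Stay/a/N, f/Stay/a/E, f/Stay/d/N, f/Stay/d/E, f/Stay/b/N, f/Stay/b/E} → row (3,1) (3,1)
That's 6 distinct rows out of 24 strategies.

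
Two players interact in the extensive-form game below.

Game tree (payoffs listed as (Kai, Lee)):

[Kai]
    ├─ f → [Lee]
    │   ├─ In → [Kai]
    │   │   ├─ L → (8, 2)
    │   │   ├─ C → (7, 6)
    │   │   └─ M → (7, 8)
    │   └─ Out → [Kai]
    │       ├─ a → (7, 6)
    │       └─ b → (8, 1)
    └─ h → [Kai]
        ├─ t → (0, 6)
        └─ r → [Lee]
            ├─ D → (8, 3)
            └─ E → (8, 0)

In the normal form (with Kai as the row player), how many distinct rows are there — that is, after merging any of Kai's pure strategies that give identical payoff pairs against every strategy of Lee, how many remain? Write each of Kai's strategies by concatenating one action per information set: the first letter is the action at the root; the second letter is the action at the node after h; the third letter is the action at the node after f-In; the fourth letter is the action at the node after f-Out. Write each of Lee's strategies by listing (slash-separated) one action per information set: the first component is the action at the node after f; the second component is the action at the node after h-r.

Kai has 24 pure strategies: ftLa, ftLb, ftCa, ftCb, ftMa, ftMb, frLa, frLb, frCa, frCb, frMa, frMb, htLa, htLb, htCa, htCb, htMa, htMb, hrLa, hrLb, hrCa, hrCb, hrMa, hrMb. Columns: In/D, In/E, Out/D, Out/E.
{ftLa, frLa} → row (8,2) (8,2) (7,6) (7,6)
{ftLb, frLb} → row (8,2) (8,2) (8,1) (8,1)
{ftCa, frCa} → row (7,6) (7,6) (7,6) (7,6)
{ftCb, frCb} → row (7,6) (7,6) (8,1) (8,1)
{ftMa, frMa} → row (7,8) (7,8) (7,6) (7,6)
{ftMb, frMb} → row (7,8) (7,8) (8,1) (8,1)
{htLa, htLb, htCa, htCb, htMa, htMb} → row (0,6) (0,6) (0,6) (0,6)
{hrLa, hrLb, hrCa, hrCb, hrMa, hrMb} → row (8,3) (8,0) (8,3) (8,0)
That's 8 distinct rows out of 24 strategies.

8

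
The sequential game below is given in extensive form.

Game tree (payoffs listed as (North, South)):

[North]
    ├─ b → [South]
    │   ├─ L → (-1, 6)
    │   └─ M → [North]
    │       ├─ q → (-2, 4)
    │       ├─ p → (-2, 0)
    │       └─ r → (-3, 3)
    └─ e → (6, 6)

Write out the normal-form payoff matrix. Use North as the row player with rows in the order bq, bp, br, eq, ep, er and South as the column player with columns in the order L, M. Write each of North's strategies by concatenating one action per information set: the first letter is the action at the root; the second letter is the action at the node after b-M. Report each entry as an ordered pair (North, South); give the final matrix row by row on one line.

            L        M
  bq   (-1,6)   (-2,4)
  bp   (-1,6)   (-2,0)
  br   (-1,6)   (-3,3)
  eq    (6,6)    (6,6)
  ep    (6,6)    (6,6)
  er    (6,6)    (6,6)

bq: (-1,6) (-2,4) | bp: (-1,6) (-2,0) | br: (-1,6) (-3,3) | eq: (6,6) (6,6) | ep: (6,6) (6,6) | er: (6,6) (6,6)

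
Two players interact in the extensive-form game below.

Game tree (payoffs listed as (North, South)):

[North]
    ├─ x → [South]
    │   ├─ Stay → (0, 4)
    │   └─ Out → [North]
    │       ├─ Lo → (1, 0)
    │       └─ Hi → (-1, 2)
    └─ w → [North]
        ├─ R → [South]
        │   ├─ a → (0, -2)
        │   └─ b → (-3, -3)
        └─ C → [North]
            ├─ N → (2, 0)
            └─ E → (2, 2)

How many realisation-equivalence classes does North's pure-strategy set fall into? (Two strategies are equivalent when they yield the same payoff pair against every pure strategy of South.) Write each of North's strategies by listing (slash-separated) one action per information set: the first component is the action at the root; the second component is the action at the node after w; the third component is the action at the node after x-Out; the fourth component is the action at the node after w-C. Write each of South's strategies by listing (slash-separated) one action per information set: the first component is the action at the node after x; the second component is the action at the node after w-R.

North has 16 pure strategies: x/R/Lo/N, x/R/Lo/E, x/R/Hi/N, x/R/Hi/E, x/C/Lo/N, x/C/Lo/E, x/C/Hi/N, x/C/Hi/E, w/R/Lo/N, w/R/Lo/E, w/R/Hi/N, w/R/Hi/E, w/C/Lo/N, w/C/Lo/E, w/C/Hi/N, w/C/Hi/E. Columns: Stay/a, Stay/b, Out/a, Out/b.
{x/R/Lo/N, x/R/Lo/E, x/C/Lo/N, x/C/Lo/E} → row (0,4) (0,4) (1,0) (1,0)
{x/R/Hi/N, x/R/Hi/E, x/C/Hi/N, x/C/Hi/E} → row (0,4) (0,4) (-1,2) (-1,2)
{w/R/Lo/N, w/R/Lo/E, w/R/Hi/N, w/R/Hi/E} → row (0,-2) (-3,-3) (0,-2) (-3,-3)
{w/C/Lo/N, w/C/Hi/N} → row (2,0) (2,0) (2,0) (2,0)
{w/C/Lo/E, w/C/Hi/E} → row (2,2) (2,2) (2,2) (2,2)
That's 5 distinct rows out of 16 strategies.

5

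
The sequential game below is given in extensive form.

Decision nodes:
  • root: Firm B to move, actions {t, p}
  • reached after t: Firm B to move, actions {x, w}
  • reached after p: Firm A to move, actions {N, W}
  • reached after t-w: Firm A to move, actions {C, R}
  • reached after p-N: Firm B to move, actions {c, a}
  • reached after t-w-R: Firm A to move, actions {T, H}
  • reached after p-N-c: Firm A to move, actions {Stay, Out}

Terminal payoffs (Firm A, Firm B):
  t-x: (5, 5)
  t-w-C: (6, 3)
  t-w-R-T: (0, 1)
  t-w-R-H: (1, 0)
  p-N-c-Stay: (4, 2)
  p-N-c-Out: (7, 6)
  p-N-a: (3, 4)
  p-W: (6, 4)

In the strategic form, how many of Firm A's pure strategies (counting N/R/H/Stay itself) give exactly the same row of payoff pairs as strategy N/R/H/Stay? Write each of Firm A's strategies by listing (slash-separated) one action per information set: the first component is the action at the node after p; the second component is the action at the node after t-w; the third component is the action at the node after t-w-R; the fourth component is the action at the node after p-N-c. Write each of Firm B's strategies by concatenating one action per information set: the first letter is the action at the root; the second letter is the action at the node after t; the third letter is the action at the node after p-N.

1

Row for N/R/H/Stay (columns txc, txa, twc, twa, pxc, pxa, pwc, pwa): (5,5) (5,5) (1,0) (1,0) (4,2) (3,4) (4,2) (3,4).
Every one of Firm A's information sets is on the play path for some reply by Firm B when Firm A follows N/R/H/Stay.
Changing the action at any of them therefore changes at least one column, so only N/R/H/Stay itself gives this row.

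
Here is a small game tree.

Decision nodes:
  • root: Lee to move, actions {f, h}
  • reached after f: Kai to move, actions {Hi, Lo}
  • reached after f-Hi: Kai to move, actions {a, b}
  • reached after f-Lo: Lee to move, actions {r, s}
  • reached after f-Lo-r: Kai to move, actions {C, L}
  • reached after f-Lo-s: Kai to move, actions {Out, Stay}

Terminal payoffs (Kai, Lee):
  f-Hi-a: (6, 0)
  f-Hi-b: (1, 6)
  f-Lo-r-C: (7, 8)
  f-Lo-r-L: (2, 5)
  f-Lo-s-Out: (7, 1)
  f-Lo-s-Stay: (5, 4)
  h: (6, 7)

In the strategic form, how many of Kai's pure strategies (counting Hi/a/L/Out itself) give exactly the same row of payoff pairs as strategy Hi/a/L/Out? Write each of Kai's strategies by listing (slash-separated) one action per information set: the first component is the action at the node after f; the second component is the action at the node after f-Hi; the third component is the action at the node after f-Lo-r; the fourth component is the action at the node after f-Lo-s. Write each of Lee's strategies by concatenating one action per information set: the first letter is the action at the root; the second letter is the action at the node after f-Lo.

Row for Hi/a/L/Out (columns fr, fs, hr, hs): (6,0) (6,0) (6,7) (6,7).
Under Hi/a/L/Out, Kai's choice at the node after f-Lo-r and at the node after f-Lo-s can never be reached regardless of what Lee does, so varying those choices leaves every outcome unchanged.
Holding the reachable choices fixed and varying the unreachable ones freely already gives 2 × 2 = 4 equivalent strategies.
No other strategy reproduces this row, so those 4 are the full class: Hi/a/C/Out, Hi/a/C/Stay, Hi/a/L/Out, Hi/a/L/Stay.

4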